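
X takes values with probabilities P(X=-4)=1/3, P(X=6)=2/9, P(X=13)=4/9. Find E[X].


E[X] = sum(x * P(x))
= -4*1/3 + 6*2/9 + 13*4/9
= 52/9

52/9


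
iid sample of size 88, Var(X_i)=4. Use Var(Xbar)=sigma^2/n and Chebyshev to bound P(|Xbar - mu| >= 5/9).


Var(Xbar) = Var(X)/n = 4/88
Chebyshev: P(|Xbar-mu| >= 5/9) <= Var(Xbar)/(5/9)^2 = (1/22)/(25/81) = 81/550

81/550


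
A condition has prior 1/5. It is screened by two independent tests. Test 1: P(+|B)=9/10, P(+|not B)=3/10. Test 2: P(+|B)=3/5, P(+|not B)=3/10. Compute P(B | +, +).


After test 1: P(+) = 9/10*1/5 + 3/10*4/5 = 21/50
P(B|+) = (9/50)/(21/50) = 3/7
After test 2 (use post1 as new prior): P(+) = 3/5*3/7 + 3/10*4/7 = 3/7
P(B|+,+) = (9/35)/(3/7) = 3/5

3/5


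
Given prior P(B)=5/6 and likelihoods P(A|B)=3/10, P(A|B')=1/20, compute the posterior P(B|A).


P(A) = P(A|B)P(B) + P(A|B')P(B') = 3/10*5/6 + 1/20*1/6 = 31/120
P(B|A) = P(A|B)P(B)/P(A) = (1/4)/(31/120) = 30/31

30/31


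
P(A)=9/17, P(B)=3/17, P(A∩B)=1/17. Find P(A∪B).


P(A∪B) = P(A) + P(B) - P(A∩B)
= 9/17 + 3/17 - 1/17 = 11/17

11/17


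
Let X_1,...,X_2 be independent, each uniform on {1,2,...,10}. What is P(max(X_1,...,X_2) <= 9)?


P(max <= 9) = P(all X_i <= 9) = (P(X_1 <= 9))^2
= (9/10)^2 = 81/100

81/100


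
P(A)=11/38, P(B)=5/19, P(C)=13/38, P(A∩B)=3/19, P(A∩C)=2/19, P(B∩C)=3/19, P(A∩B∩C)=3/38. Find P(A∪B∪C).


P(A∪B∪C) = P(A)+P(B)+P(C) - P(AB)-P(AC)-P(BC) + P(ABC)
= 11/38+5/19+13/38 - 3/19-2/19-3/19 + 3/38
= 21/38

21/38


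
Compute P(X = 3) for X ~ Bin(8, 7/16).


P(X=3) = C(8,3) * p^3 * (1-p)^5
= 56 * 343/4096 * 59049/1048576
= 141776649/536870912

141776649/536870912


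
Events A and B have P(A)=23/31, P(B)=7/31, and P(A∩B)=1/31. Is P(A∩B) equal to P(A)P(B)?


P(A)*P(B) = 23/31*7/31 = 161/961
P(A∩B) = 1/31 != 161/961, so not independent

No, A and B are not independent


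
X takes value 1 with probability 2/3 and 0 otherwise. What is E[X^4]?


For Bernoulli: X in {0,1}
E[X^4] = 0^4*(1-2/3) + 1^4*2/3 = 2/3

2/3


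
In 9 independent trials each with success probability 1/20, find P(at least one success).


P(at least one) = 1 - P(none)
P(none) = (1 - 1/20)^9 = (19/20)^9 = 322687697779/512000000000
P(at least one) = 1 - 322687697779/512000000000 = 189312302221/512000000000

189312302221/512000000000


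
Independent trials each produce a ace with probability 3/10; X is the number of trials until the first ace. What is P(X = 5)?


P(X=5) = (1-p)^4 * p = (7/10)^4 * 3/10
= 2401/10000 * 3/10 = 7203/100000

7203/100000


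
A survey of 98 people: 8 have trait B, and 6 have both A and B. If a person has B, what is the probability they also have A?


P(A|B) = P(A∩B)/P(B) = (6/98)/(8/98) = 6/8 = 3/4

3/4


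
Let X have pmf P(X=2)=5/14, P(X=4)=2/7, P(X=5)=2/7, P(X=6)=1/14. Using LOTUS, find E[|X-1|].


E[|X-1|] = sum(g(x)*P(x))
= 1*5/14 + 3*2/7 + 4*2/7 + 5*1/14
= 19/7

19/7


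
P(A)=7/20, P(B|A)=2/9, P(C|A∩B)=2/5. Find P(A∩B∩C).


P(A∩B∩C) = P(A) * P(B|A) * P(C|A∩B)
= 7/20 * 2/9 * 2/5
= 7/90 * 2/5 = 7/225

7/225


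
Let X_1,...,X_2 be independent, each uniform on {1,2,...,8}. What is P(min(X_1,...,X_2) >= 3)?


P(min >= 3) = P(all X_i >= 3) = (P(X_1 >= 3))^2
= (6/8)^2 = (3/4)^2 = 9/16

9/16


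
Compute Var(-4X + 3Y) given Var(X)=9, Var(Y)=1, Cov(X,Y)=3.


Var(-4X + 3Y) = (-4)^2*Var(X) + 3^2*Var(Y) + 2*(-4)*3*Cov(X,Y)
= 16*9 + 9*1 - 24*3
= 144 + 9 - 72 = 81

81


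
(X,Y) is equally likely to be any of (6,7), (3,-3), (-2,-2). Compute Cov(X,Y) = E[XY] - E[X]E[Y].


E[X]=7/3, E[Y]=2/3, E[XY]=37/3
Cov(X,Y) = E[XY] - E[X]E[Y] = 37/3 - 7/3*2/3 = 97/9

97/9


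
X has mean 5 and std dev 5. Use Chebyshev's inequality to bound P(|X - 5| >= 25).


k = 25/5 = 5
Chebyshev: P(|X-mu| >= k*sigma) <= 1/k^2 = 1/5^2 = 1/25

1/25


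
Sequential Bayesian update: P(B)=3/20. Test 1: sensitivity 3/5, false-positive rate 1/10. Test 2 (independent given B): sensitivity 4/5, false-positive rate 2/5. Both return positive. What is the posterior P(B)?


After test 1: P(+) = 3/5*3/20 + 1/10*17/20 = 7/40
P(B|+) = (9/100)/(7/40) = 18/35
After test 2 (use post1 as new prior): P(+) = 4/5*18/35 + 2/5*17/35 = 106/175
P(B|+,+) = (72/175)/(106/175) = 36/53

36/53


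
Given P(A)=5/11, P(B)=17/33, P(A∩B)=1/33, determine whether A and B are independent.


P(A)*P(B) = 5/11*17/33 = 85/363
P(A∩B) = 1/33 != 85/363, so not independent

No, A and B are not independent


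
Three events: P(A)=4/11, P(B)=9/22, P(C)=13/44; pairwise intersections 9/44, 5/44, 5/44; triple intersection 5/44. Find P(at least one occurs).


P(A∪B∪C) = P(A)+P(B)+P(C) - P(AB)-P(AC)-P(BC) + P(ABC)
= 4/11+9/22+13/44 - 9/44-5/44-5/44 + 5/44
= 3/4

3/4


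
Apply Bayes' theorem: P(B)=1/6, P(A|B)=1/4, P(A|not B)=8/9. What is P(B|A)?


P(A) = P(A|B)P(B) + P(A|B')P(B') = 1/4*1/6 + 8/9*5/6 = 169/216
P(B|A) = P(A|B)P(B)/P(A) = (1/24)/(169/216) = 9/169

9/169


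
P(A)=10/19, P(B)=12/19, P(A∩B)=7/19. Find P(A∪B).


P(A∪B) = P(A) + P(B) - P(A∩B)
= 10/19 + 12/19 - 7/19 = 15/19

15/19


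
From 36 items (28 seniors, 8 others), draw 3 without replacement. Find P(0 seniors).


P(X=0) = C(28,0)*C(8,3) / C(36,3)
= 1*56 / 7140
= 56/7140 = 2/255

2/255


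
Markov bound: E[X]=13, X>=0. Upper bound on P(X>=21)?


Markov: P(X >= a) <= E[X]/a
P(X >= 21) <= 13/21

13/21


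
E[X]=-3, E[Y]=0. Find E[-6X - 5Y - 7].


E[-6X - 5Y - 7] = -6*E[X] - 5*E[Y] - 7
= (-6)*(-3) + (-5)*(0) + (-7)
= 18 + 0 - 7 = 11

11


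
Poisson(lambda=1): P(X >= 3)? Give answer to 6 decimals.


P(X>=3) = 1 - P(X<=2) = 1 - (e^(-1)*1^0/0! + e^(-1)*1^1/1! + e^(-1)*1^2/2!)
≈ 1 - (0.3678794412 + 0.3678794412 + 0.1839397206)
= 1 - 0.9196986030 = 0.0803013970
≈ 0.080301

0.080301


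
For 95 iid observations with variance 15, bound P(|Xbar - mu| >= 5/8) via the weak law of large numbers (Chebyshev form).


Var(Xbar) = Var(X)/n = 15/95
Chebyshev: P(|Xbar-mu| >= 5/8) <= Var(Xbar)/(5/8)^2 = (3/19)/(25/64) = 192/475

192/475


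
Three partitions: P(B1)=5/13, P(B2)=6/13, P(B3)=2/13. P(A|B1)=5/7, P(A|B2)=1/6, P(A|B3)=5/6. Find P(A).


P(A) = P(A|B1)P(B1) + P(A|B2)P(B2) + P(A|B3)P(B3)
= 5/7*5/13 + 1/6*6/13 + 5/6*2/13
= 25/91 + 1/13 + 5/39 = 131/273

131/273


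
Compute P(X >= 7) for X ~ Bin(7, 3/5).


P(X>=7) = P(X=7)
= 2187/78125
= 2187/78125

2187/78125


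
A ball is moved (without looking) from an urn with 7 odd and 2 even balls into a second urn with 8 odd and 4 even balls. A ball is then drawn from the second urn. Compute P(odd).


P(transfer odd) = 7/9; P(transfer even) = 2/9
If odd transferred: Urn II has 9 odd of 13, so P(odd|odd moved) = 9/13
If even transferred: Urn II has 8 odd of 13, so P(odd|even moved) = 8/13
By total probability: P(odd) = 7/9*9/13 + 2/9*8/13 = 79/117

79/117


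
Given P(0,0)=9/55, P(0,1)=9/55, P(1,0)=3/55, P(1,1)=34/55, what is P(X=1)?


P(X=1) = P(1,0)+P(1,1) = 3/55 + 34/55 = 37/55

37/55


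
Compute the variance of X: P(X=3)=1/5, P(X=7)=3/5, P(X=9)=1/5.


E[X] = 33/5, E[X^2] = 237/5
Var(X) = E[X^2] - (E[X])^2 = 237/5 - (33/5)^2 = 96/25

96/25


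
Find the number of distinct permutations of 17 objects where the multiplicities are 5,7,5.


17! = 355687428096000
Denominator: 5!=120 * 7!=5040 * 5!=120
Coefficient = 355687428096000 / 72576000 = 4900896

4900896


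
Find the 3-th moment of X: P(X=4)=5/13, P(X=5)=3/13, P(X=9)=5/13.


E[X^3] = sum(x^3 * P(x))
= 64*5/13 + 125*3/13 + 729*5/13
= 4340/13

4340/13


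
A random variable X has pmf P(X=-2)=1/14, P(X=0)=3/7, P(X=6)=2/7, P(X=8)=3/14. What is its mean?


E[X] = sum(x * P(x))
= -2*1/14 + 0*3/7 + 6*2/7 + 8*3/14
= 23/7

23/7


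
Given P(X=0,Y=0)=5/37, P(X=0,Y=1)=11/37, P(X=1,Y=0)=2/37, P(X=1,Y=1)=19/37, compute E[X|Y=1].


P(Y=1) = 30/37
E[X|Y=1] = (0*11 + 1*19)/30 = 19/30

19/30


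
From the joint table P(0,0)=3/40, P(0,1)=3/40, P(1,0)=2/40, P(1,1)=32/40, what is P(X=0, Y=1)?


Read from table: P(X=0, Y=1) = 3/40

3/40


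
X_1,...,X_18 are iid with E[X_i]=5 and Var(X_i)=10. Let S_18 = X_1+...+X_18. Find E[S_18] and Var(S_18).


E[S_n] = n*mu = 18*5 = 90
Var(S_n) = n*sigma^2 = 18*10 = 180

E[S_18]=90, Var(S_18)=180


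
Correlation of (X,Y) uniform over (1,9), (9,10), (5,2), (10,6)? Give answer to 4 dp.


Cov(X,Y) = 0.0625, Var(X) = 12.6875, Var(Y) = 9.6875
rho = Cov/(sqrt(VarX)*sqrt(VarY)) = 0.0056

0.0056


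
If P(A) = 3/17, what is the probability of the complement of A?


P(A') = 1 - P(A) = 1 - 3/17 = 14/17

14/17


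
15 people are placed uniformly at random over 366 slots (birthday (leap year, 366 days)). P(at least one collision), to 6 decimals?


P(all different) = prod((366-i)/366 for i=0..14) = 0.747702
P(at least one match) = 1 - 0.747702 = 0.252298

0.252298


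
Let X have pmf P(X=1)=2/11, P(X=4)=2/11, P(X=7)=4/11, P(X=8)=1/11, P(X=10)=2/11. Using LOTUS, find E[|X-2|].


E[|X-2|] = sum(g(x)*P(x))
= 1*2/11 + 2*2/11 + 5*4/11 + 6*1/11 + 8*2/11
= 48/11

48/11


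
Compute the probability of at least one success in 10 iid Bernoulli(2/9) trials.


P(at least one) = 1 - P(none)
P(none) = (1 - 2/9)^10 = (7/9)^10 = 282475249/3486784401
P(at least one) = 1 - 282475249/3486784401 = 3204309152/3486784401

3204309152/3486784401


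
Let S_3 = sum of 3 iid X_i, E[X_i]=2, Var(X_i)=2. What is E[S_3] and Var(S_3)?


E[S_n] = n*mu = 3*2 = 6
Var(S_n) = n*sigma^2 = 3*2 = 6

E[S_3]=6, Var(S_3)=6


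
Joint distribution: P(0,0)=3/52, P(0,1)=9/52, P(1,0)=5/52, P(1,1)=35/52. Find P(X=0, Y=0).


Read from table: P(X=0, Y=0) = 3/52

3/52


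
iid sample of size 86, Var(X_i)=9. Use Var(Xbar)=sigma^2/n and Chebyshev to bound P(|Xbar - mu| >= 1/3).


Var(Xbar) = Var(X)/n = 9/86
Chebyshev: P(|Xbar-mu| >= 1/3) <= Var(Xbar)/(1/3)^2 = (9/86)/(1/9) = 81/86

81/86


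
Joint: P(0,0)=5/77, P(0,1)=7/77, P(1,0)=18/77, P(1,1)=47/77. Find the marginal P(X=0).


P(X=0) = P(0,0)+P(0,1) = 5/77 + 7/77 = 12/77

12/77


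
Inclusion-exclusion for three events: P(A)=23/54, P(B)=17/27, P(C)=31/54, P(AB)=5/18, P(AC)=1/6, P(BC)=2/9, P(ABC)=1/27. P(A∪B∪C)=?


P(A∪B∪C) = P(A)+P(B)+P(C) - P(AB)-P(AC)-P(BC) + P(ABC)
= 23/54+17/27+31/54 - 5/18-1/6-2/9 + 1/27
= 1

1


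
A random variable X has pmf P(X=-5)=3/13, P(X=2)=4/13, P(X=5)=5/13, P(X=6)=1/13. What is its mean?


E[X] = sum(x * P(x))
= -5*3/13 + 2*4/13 + 5*5/13 + 6*1/13
= 24/13

24/13


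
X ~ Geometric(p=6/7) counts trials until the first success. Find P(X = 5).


P(X=5) = (1-p)^4 * p = (1/7)^4 * 6/7
= 1/2401 * 6/7 = 6/16807

6/16807


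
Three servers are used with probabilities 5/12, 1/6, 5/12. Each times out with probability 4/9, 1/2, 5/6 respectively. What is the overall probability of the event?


P(A) = P(A|B1)P(B1) + P(A|B2)P(B2) + P(A|B3)P(B3)
= 4/9*5/12 + 1/2*1/6 + 5/6*5/12
= 5/27 + 1/12 + 25/72 = 133/216

133/216


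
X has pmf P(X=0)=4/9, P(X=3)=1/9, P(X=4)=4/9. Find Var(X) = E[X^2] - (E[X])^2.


E[X] = 19/9, E[X^2] = 73/9
Var(X) = E[X^2] - (E[X])^2 = 73/9 - (19/9)^2 = 296/81

296/81


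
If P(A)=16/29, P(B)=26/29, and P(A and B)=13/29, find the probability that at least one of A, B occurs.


P(A∪B) = P(A) + P(B) - P(A∩B)
= 16/29 + 26/29 - 13/29 = 1

1


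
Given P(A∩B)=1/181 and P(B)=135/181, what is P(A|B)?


P(A|B) = P(A∩B)/P(B) = (1/181)/(135/181) = 1/135

1/135


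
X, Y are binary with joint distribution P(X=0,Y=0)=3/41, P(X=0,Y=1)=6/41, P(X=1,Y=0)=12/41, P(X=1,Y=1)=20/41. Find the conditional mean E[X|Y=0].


P(Y=0) = 15/41
E[X|Y=0] = (0*3 + 1*12)/15 = 12/15 = 4/5

4/5


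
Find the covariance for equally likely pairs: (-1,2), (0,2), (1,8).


E[X]=0, E[Y]=4, E[XY]=2
Cov(X,Y) = E[XY] - E[X]E[Y] = 2 - 0*4 = 2

2


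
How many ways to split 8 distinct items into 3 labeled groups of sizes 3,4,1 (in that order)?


8! = 40320
Denominator: 3!=6 * 4!=24 * 1!=1
Coefficient = 40320 / 144 = 280

280


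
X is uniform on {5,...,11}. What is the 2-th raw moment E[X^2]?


E[X^2] = (1/7) * sum(x^2 for x=5..11)
= 476/7 = 68

68


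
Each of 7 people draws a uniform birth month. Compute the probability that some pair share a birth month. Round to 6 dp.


P(all different) = prod((12-i)/12 for i=0..6) = 0.111400
P(at least one match) = 1 - 0.111400 = 0.888600

0.888600


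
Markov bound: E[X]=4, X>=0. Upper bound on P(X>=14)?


Markov: P(X >= a) <= E[X]/a
P(X >= 14) <= 4/14 = 2/7

2/7


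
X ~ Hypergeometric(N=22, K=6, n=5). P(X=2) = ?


P(X=2) = C(6,2)*C(16,3) / C(22,5)
= 15*560 / 26334
= 8400/26334 = 200/627

200/627


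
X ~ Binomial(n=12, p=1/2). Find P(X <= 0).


P(X<=0) = P(X=0)
= 1/4096
= 1/4096

1/4096


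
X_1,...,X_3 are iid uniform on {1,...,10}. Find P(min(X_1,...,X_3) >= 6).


P(min >= 6) = P(all X_i >= 6) = (P(X_1 >= 6))^3
= (5/10)^3 = (1/2)^3 = 1/8

1/8


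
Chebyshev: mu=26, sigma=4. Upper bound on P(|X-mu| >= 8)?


k = 8/4 = 2
Chebyshev: P(|X-mu| >= k*sigma) <= 1/k^2 = 1/2^2 = 1/4

1/4


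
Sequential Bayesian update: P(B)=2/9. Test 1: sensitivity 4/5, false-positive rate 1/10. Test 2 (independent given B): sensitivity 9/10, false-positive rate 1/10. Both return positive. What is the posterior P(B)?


After test 1: P(+) = 4/5*2/9 + 1/10*7/9 = 23/90
P(B|+) = (8/45)/(23/90) = 16/23
After test 2 (use post1 as new prior): P(+) = 9/10*16/23 + 1/10*7/23 = 151/230
P(B|+,+) = (72/115)/(151/230) = 144/151

144/151


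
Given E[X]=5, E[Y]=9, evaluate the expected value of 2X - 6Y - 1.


E[2X - 6Y - 1] = 2*E[X] - 6*E[Y] - 1
= (2)*(5) + (-6)*(9) + (-1)
= 10 - 54 - 1 = -45

-45


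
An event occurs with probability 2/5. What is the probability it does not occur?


P(A') = 1 - P(A) = 1 - 2/5 = 3/5

3/5


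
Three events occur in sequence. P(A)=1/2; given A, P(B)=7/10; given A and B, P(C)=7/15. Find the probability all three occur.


P(A∩B∩C) = P(A) * P(B|A) * P(C|A∩B)
= 1/2 * 7/10 * 7/15
= 7/20 * 7/15 = 49/300

49/300


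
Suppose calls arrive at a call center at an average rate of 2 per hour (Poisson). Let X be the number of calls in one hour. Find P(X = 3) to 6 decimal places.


P(X=3) = e^(-2) * 2^3 / 3!
≈ 0.1353352832 * 8 / 6
≈ 0.180447

0.180447


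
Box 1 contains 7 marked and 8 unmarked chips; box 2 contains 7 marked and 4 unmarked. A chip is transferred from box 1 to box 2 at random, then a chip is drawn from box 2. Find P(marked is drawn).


P(transfer marked) = 7/15; P(transfer unmarked) = 8/15
If marked transferred: Urn II has 8 marked of 12, so P(marked|marked moved) = 2/3
If unmarked transferred: Urn II has 7 marked of 12, so P(marked|unmarked moved) = 7/12
By total probability: P(marked) = 7/15*2/3 + 8/15*7/12 = 28/45

28/45


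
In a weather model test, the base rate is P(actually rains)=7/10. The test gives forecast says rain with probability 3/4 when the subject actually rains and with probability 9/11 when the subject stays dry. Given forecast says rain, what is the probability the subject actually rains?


P(A) = P(A|B)P(B) + P(A|B')P(B') = 3/4*7/10 + 9/11*3/10 = 339/440
P(B|A) = P(A|B)P(B)/P(A) = (21/40)/(339/440) = 77/113

77/113


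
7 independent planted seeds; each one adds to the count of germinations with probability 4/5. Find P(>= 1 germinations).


P(at least one) = 1 - P(none)
P(none) = (1 - 4/5)^7 = (1/5)^7 = 1/78125
P(at least one) = 1 - 1/78125 = 78124/78125

78124/78125


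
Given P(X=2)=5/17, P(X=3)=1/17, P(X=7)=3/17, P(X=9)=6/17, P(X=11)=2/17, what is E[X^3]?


E[X^3] = sum(g(x)*P(x))
= 8*5/17 + 27*1/17 + 343*3/17 + 729*6/17 + 1331*2/17
= 8132/17

8132/17


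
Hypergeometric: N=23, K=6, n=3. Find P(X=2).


P(X=2) = C(6,2)*C(17,1) / C(23,3)
= 15*17 / 1771
= 255/1771

255/1771


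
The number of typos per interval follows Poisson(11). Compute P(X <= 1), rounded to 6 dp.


P(X<=1) = e^(-11)*11^0/0! + e^(-11)*11^1/1!
≈ 0.0000167017 + 0.0001837187
= 0.0002004204
≈ 0.000200

0.000200


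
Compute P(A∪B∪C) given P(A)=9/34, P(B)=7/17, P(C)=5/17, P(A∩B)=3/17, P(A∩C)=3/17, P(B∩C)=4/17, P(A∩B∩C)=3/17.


P(A∪B∪C) = P(A)+P(B)+P(C) - P(AB)-P(AC)-P(BC) + P(ABC)
= 9/34+7/17+5/17 - 3/17-3/17-4/17 + 3/17
= 19/34

19/34


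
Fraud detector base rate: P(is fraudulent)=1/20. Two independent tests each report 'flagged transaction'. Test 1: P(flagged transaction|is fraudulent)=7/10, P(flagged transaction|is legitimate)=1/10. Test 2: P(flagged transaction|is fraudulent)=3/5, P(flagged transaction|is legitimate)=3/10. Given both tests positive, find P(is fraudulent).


After test 1: P(+) = 7/10*1/20 + 1/10*19/20 = 13/100
P(B|+) = (7/200)/(13/100) = 7/26
After test 2 (use post1 as new prior): P(+) = 3/5*7/26 + 3/10*19/26 = 99/260
P(B|+,+) = (21/130)/(99/260) = 14/33

14/33


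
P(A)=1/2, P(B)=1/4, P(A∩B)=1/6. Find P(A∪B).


P(A∪B) = P(A) + P(B) - P(A∩B)
= 1/2 + 1/4 - 1/6 = 7/12

7/12


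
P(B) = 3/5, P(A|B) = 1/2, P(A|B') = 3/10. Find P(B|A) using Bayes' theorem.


P(A) = P(A|B)P(B) + P(A|B')P(B') = 1/2*3/5 + 3/10*2/5 = 21/50
P(B|A) = P(A|B)P(B)/P(A) = (3/10)/(21/50) = 5/7

5/7


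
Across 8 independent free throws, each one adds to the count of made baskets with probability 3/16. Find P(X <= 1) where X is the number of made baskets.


P(X<=1) = P(X=0) + P(X=1)
= 815730721/4294967296 + 188245551/536870912
= 2321695129/4294967296

2321695129/4294967296


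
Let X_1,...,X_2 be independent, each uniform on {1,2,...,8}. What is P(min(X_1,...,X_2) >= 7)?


P(min >= 7) = P(all X_i >= 7) = (P(X_1 >= 7))^2
= (2/8)^2 = (1/4)^2 = 1/16

1/16


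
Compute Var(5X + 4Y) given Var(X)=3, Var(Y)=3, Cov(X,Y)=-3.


Var(5X + 4Y) = 5^2*Var(X) + 4^2*Var(Y) + 2*5*4*Cov(X,Y)
= 25*3 + 16*3 + 40*(-3)
= 75 + 48 - 120 = 3

3


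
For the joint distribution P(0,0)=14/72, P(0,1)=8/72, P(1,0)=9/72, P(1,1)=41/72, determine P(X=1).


P(X=1) = P(1,0)+P(1,1) = 9/72 + 41/72 = 50/72 = 25/36

25/36


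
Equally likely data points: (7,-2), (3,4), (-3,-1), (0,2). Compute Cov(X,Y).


E[X]=7/4, E[Y]=3/4, E[XY]=1/4
Cov(X,Y) = E[XY] - E[X]E[Y] = 1/4 - 7/4*3/4 = -17/16

-17/16


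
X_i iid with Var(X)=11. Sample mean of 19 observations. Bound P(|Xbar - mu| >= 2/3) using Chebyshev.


Var(Xbar) = Var(X)/n = 11/19
Chebyshev: P(|Xbar-mu| >= 2/3) <= Var(Xbar)/(2/3)^2 = (11/19)/(4/9) = 99/76
Bound exceeds 1, so trivial bound: 1

1


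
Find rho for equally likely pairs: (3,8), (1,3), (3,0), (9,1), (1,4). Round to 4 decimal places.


Cov(X,Y) = -2.8800, Var(X) = 8.6400, Var(Y) = 7.7600
rho = Cov/(sqrt(VarX)*sqrt(VarY)) = -0.3517

-0.3517


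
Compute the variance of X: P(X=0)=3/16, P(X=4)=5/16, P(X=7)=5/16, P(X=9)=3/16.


E[X] = 41/8, E[X^2] = 71/2
Var(X) = E[X^2] - (E[X])^2 = 71/2 - (41/8)^2 = 591/64

591/64


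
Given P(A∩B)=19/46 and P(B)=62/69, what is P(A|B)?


P(A|B) = P(A∩B)/P(B) = (57/138)/(124/138) = 57/124

57/124


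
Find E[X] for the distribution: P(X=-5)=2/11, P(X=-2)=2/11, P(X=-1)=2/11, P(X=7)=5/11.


E[X] = sum(x * P(x))
= -5*2/11 - 2*2/11 - 1*2/11 + 7*5/11
= 19/11

19/11


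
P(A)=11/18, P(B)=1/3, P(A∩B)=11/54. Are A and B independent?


P(A)*P(B) = 11/18*1/3 = 11/54
P(A∩B) = 11/54, which equals P(A)P(B), so independent

Yes, A and B are independent


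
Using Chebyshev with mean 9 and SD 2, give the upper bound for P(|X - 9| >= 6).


k = 6/2 = 3
Chebyshev: P(|X-mu| >= k*sigma) <= 1/k^2 = 1/3^2 = 1/9

1/9


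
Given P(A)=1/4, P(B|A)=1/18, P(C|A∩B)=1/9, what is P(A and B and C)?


P(A∩B∩C) = P(A) * P(B|A) * P(C|A∩B)
= 1/4 * 1/18 * 1/9
= 1/72 * 1/9 = 1/648

1/648


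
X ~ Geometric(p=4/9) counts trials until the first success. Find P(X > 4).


P(X > 4) = P(first 4 trials all fail) = (1-p)^4 = (5/9)^4 = 625/6561

625/6561


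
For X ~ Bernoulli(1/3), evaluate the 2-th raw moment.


For Bernoulli: X in {0,1}
E[X^2] = 0^2*(1-1/3) + 1^2*1/3 = 1/3

1/3


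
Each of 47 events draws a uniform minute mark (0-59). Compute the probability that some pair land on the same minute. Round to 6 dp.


P(all different) = prod((60-i)/60 for i=0..46) = 0.000000
P(at least one match) = 1 - 0.000000 = 1.000000

1.000000


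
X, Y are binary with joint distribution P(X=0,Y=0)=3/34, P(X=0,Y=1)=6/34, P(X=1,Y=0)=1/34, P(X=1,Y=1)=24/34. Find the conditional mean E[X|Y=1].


P(Y=1) = 30/34
E[X|Y=1] = (0*6 + 1*24)/30 = 24/30 = 4/5

4/5


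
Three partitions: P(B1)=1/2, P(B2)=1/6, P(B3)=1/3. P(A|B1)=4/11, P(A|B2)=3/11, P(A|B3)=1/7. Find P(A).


P(A) = P(A|B1)P(B1) + P(A|B2)P(B2) + P(A|B3)P(B3)
= 4/11*1/2 + 3/11*1/6 + 1/7*1/3
= 2/11 + 1/22 + 1/21 = 127/462

127/462


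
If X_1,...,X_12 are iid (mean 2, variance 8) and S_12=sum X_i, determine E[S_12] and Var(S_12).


E[S_n] = n*mu = 12*2 = 24
Var(S_n) = n*sigma^2 = 12*8 = 96

E[S_12]=24, Var(S_12)=96


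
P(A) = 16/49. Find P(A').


P(A') = 1 - P(A) = 1 - 16/49 = 33/49

33/49


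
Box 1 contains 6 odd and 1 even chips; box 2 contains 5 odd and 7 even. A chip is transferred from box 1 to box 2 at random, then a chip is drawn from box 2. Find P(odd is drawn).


P(transfer odd) = 6/7; P(transfer even) = 1/7
If odd transferred: Urn II has 6 odd of 13, so P(odd|odd moved) = 6/13
If even transferred: Urn II has 5 odd of 13, so P(odd|even moved) = 5/13
By total probability: P(odd) = 6/7*6/13 + 1/7*5/13 = 41/91

41/91


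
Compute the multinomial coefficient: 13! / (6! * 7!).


13! = 6227020800
Denominator: 6!=720 * 7!=5040
Coefficient = 6227020800 / 3628800 = 1716

1716


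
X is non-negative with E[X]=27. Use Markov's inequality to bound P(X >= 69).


Markov: P(X >= a) <= E[X]/a
P(X >= 69) <= 27/69 = 9/23

9/23


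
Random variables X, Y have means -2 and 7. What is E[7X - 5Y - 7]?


E[7X - 5Y - 7] = 7*E[X] - 5*E[Y] - 7
= (7)*(-2) + (-5)*(7) + (-7)
= -14 - 35 - 7 = -56

-56


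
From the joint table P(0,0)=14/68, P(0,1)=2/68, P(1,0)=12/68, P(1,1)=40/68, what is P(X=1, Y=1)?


Read from table: P(X=1, Y=1) = 40/68 = 10/17

10/17


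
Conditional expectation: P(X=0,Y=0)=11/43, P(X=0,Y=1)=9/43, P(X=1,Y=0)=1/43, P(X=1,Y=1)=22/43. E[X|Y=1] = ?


P(Y=1) = 31/43
E[X|Y=1] = (0*9 + 1*22)/31 = 22/31

22/31


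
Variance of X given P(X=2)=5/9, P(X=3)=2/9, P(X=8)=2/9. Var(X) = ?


E[X] = 32/9, E[X^2] = 166/9
Var(X) = E[X^2] - (E[X])^2 = 166/9 - (32/9)^2 = 470/81

470/81


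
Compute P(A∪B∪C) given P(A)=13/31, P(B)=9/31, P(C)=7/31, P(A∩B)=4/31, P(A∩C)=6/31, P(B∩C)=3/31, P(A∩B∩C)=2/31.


P(A∪B∪C) = P(A)+P(B)+P(C) - P(AB)-P(AC)-P(BC) + P(ABC)
= 13/31+9/31+7/31 - 4/31-6/31-3/31 + 2/31
= 18/31

18/31


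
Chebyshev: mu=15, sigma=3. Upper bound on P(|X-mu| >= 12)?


k = 12/3 = 4
Chebyshev: P(|X-mu| >= k*sigma) <= 1/k^2 = 1/4^2 = 1/16

1/16


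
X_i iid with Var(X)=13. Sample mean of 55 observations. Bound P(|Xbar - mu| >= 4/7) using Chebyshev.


Var(Xbar) = Var(X)/n = 13/55
Chebyshev: P(|Xbar-mu| >= 4/7) <= Var(Xbar)/(4/7)^2 = (13/55)/(16/49) = 637/880

637/880


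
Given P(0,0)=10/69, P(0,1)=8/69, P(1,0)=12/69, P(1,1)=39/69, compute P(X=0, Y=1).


Read from table: P(X=0, Y=1) = 8/69

8/69


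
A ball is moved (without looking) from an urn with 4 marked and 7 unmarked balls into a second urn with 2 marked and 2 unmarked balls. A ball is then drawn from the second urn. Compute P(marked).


P(transfer marked) = 4/11; P(transfer unmarked) = 7/11
If marked transferred: Urn II has 3 marked of 5, so P(marked|marked moved) = 3/5
If unmarked transferred: Urn II has 2 marked of 5, so P(marked|unmarked moved) = 2/5
By total probability: P(marked) = 4/11*3/5 + 7/11*2/5 = 26/55

26/55


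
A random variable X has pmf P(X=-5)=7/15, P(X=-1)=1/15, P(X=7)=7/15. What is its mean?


E[X] = sum(x * P(x))
= -5*7/15 - 1*1/15 + 7*7/15
= 13/15

13/15


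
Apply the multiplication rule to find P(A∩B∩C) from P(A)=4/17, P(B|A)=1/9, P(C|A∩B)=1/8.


P(A∩B∩C) = P(A) * P(B|A) * P(C|A∩B)
= 4/17 * 1/9 * 1/8
= 4/153 * 1/8 = 1/306

1/306


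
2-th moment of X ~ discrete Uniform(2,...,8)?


E[X^2] = (1/7) * sum(x^2 for x=2..8)
= 203/7 = 29

29


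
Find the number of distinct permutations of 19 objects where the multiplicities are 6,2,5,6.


19! = 121645100408832000
Denominator: 6!=720 * 2!=2 * 5!=120 * 6!=720
Coefficient = 121645100408832000 / 124416000 = 977728752

977728752


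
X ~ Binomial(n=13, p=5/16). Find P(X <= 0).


P(X<=0) = P(X=0)
= 34522712143931/4503599627370496
= 34522712143931/4503599627370496

34522712143931/4503599627370496


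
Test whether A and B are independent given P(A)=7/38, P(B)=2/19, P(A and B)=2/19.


P(A)*P(B) = 7/38*2/19 = 7/361
P(A∩B) = 2/19 != 7/361, so not independent

No, A and B are not independent


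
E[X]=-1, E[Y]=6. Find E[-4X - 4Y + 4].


E[-4X - 4Y + 4] = -4*E[X] - 4*E[Y] + 4
= (-4)*(-1) + (-4)*(6) + (4)
= 4 - 24 + 4 = -16

-16


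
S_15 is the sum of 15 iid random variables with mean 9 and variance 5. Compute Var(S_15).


By independence, Var(S_n) = n*Var(X_1) = 15*5 = 75

75


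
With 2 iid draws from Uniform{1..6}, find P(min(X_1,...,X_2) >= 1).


P(min >= 1) = P(all X_i >= 1) = (P(X_1 >= 1))^2
= (6/6)^2 = 1^2 = 1

1


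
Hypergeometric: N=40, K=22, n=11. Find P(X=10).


P(X=10) = C(22,10)*C(18,1) / C(40,11)
= 646646*18 / 2311801440
= 11639628/2311801440 = 231/45880

231/45880


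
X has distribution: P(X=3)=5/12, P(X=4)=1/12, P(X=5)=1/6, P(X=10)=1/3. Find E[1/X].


E[1/X] = sum(g(x)*P(x))
= 1/3*5/12 + 1/4*1/12 + 1/5*1/6 + 1/10*1/3
= 163/720

163/720


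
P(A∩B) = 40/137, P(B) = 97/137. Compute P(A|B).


P(A|B) = P(A∩B)/P(B) = (40/137)/(97/137) = 40/97

40/97


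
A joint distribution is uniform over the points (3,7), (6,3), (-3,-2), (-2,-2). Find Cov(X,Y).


E[X]=1, E[Y]=3/2, E[XY]=49/4
Cov(X,Y) = E[XY] - E[X]E[Y] = 49/4 - 1*3/2 = 43/4

43/4


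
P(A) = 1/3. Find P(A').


P(A') = 1 - P(A) = 1 - 1/3 = 2/3

2/3


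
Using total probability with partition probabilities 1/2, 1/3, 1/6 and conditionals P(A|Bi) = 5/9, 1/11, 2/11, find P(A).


P(A) = P(A|B1)P(B1) + P(A|B2)P(B2) + P(A|B3)P(B3)
= 5/9*1/2 + 1/11*1/3 + 2/11*1/6
= 5/18 + 1/33 + 1/33 = 67/198

67/198


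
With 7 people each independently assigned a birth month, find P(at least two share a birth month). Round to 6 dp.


P(all different) = prod((12-i)/12 for i=0..6) = 0.111400
P(at least one match) = 1 - 0.111400 = 0.888600

0.888600


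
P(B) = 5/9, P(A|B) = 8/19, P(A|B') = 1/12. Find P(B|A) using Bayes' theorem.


P(A) = P(A|B)P(B) + P(A|B')P(B') = 8/19*5/9 + 1/12*4/9 = 139/513
P(B|A) = P(A|B)P(B)/P(A) = (40/171)/(139/513) = 120/139

120/139


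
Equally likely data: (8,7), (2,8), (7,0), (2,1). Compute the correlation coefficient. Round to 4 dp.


Cov(X,Y) = -0.5000, Var(X) = 7.6875, Var(Y) = 12.5000
rho = Cov/(sqrt(VarX)*sqrt(VarY)) = -0.0510

-0.0510


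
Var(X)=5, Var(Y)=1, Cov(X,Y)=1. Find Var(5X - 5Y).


Var(5X - 5Y) = 5^2*Var(X) + (-5)^2*Var(Y) + 2*5*(-5)*Cov(X,Y)
= 25*5 + 25*1 - 50*1
= 125 + 25 - 50 = 100

100


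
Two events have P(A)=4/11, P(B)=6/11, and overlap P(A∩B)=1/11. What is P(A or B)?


P(A∪B) = P(A) + P(B) - P(A∩B)
= 4/11 + 6/11 - 1/11 = 9/11

9/11


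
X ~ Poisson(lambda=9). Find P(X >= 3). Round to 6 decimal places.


P(X>=3) = 1 - P(X<=2) = 1 - (e^(-9)*9^0/0! + e^(-9)*9^1/1! + e^(-9)*9^2/2!)
≈ 1 - (0.0001234098 + 0.0011106882 + 0.0049980971)
= 1 - 0.0062321951 = 0.9937678049
≈ 0.993768

0.993768


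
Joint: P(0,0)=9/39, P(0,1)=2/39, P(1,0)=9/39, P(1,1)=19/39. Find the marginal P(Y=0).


P(Y=0) = P(0,0)+P(1,0) = 9/39 + 9/39 = 18/39 = 6/13

6/13


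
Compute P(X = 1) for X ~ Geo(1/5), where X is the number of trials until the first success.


P(X=1) = (1-p)^0 * p = (4/5)^0 * 1/5
= 1 * 1/5 = 1/5

1/5


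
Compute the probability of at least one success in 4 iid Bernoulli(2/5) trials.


P(at least one) = 1 - P(none)
P(none) = (1 - 2/5)^4 = (3/5)^4 = 81/625
P(at least one) = 1 - 81/625 = 544/625

544/625


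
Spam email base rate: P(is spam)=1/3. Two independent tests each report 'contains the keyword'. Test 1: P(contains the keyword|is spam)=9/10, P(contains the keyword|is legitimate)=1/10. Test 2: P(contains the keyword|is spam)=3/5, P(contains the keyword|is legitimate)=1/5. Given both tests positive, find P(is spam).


After test 1: P(+) = 9/10*1/3 + 1/10*2/3 = 11/30
P(B|+) = (3/10)/(11/30) = 9/11
After test 2 (use post1 as new prior): P(+) = 3/5*9/11 + 1/5*2/11 = 29/55
P(B|+,+) = (27/55)/(29/55) = 27/29

27/29


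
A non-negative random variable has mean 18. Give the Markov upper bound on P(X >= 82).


Markov: P(X >= a) <= E[X]/a
P(X >= 82) <= 18/82 = 9/41

9/41


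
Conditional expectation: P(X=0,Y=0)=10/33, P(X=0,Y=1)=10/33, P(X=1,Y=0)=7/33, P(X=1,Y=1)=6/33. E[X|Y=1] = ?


P(Y=1) = 16/33
E[X|Y=1] = (0*10 + 1*6)/16 = 6/16 = 3/8

3/8


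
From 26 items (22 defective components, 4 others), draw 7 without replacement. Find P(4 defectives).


P(X=4) = C(22,4)*C(4,3) / C(26,7)
= 7315*4 / 657800
= 29260/657800 = 133/2990

133/2990


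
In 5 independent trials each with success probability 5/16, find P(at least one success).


P(at least one) = 1 - P(none)
P(none) = (1 - 5/16)^5 = (11/16)^5 = 161051/1048576
P(at least one) = 1 - 161051/1048576 = 887525/1048576

887525/1048576


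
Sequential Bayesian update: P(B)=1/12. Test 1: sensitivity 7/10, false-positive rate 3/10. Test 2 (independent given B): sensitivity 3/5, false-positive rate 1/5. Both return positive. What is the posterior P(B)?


After test 1: P(+) = 7/10*1/12 + 3/10*11/12 = 1/3
P(B|+) = (7/120)/(1/3) = 7/40
After test 2 (use post1 as new prior): P(+) = 3/5*7/40 + 1/5*33/40 = 27/100
P(B|+,+) = (21/200)/(27/100) = 7/18

7/18


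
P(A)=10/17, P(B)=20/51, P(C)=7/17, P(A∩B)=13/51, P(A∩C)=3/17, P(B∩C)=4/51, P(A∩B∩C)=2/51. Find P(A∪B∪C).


P(A∪B∪C) = P(A)+P(B)+P(C) - P(AB)-P(AC)-P(BC) + P(ABC)
= 10/17+20/51+7/17 - 13/51-3/17-4/51 + 2/51
= 47/51

47/51


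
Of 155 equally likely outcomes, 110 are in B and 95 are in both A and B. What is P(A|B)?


P(A|B) = P(A∩B)/P(B) = (95/155)/(110/155) = 95/110 = 19/22

19/22


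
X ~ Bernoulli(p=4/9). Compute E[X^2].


For Bernoulli: X in {0,1}
E[X^2] = 0^2*(1-4/9) + 1^2*4/9 = 4/9

4/9


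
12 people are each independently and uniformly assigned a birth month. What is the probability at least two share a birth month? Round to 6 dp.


P(all different) = prod((12-i)/12 for i=0..11) = 0.000054
P(at least one match) = 1 - 0.000054 = 0.999946

0.999946


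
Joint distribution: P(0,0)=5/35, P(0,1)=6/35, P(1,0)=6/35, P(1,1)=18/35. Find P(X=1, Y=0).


Read from table: P(X=1, Y=0) = 6/35

6/35


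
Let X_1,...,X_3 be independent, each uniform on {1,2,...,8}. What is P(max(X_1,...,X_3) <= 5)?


P(max <= 5) = P(all X_i <= 5) = (P(X_1 <= 5))^3
= (5/8)^3 = 125/512

125/512


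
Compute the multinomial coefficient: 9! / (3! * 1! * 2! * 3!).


9! = 362880
Denominator: 3!=6 * 1!=1 * 2!=2 * 3!=6
Coefficient = 362880 / 72 = 5040

5040


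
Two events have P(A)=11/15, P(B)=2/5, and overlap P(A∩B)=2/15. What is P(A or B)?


P(A∪B) = P(A) + P(B) - P(A∩B)
= 11/15 + 2/5 - 2/15 = 1

1


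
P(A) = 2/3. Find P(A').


P(A') = 1 - P(A) = 1 - 2/3 = 1/3

1/3


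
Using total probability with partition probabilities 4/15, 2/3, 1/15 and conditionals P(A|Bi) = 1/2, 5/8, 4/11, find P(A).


P(A) = P(A|B1)P(B1) + P(A|B2)P(B2) + P(A|B3)P(B3)
= 1/2*4/15 + 5/8*2/3 + 4/11*1/15
= 2/15 + 5/12 + 4/165 = 379/660

379/660


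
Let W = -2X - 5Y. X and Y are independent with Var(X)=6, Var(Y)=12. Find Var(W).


Independence => Cov(X,Y)=0
Var(-2X - 5Y) = (-2)^2*Var(X) + (-5)^2*Var(Y)
= 4*6 + 25*12 = 324

324


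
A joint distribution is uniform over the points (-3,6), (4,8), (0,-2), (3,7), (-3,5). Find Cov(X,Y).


E[X]=1/5, E[Y]=24/5, E[XY]=4
Cov(X,Y) = E[XY] - E[X]E[Y] = 4 - 1/5*24/5 = 76/25

76/25


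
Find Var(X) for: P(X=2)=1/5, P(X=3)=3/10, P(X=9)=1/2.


E[X] = 29/5, E[X^2] = 44
Var(X) = E[X^2] - (E[X])^2 = 44 - (29/5)^2 = 259/25

259/25


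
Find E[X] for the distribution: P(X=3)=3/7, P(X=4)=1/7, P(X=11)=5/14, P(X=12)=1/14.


E[X] = sum(x * P(x))
= 3*3/7 + 4*1/7 + 11*5/14 + 12*1/14
= 93/14

93/14


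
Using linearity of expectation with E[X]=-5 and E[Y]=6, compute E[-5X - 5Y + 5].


E[-5X - 5Y + 5] = -5*E[X] - 5*E[Y] + 5
= (-5)*(-5) + (-5)*(6) + (5)
= 25 - 30 + 5 = 0

0


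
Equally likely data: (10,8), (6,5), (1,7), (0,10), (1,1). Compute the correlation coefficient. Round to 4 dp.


Cov(X,Y) = 1.2800, Var(X) = 14.6400, Var(Y) = 9.3600
rho = Cov/(sqrt(VarX)*sqrt(VarY)) = 0.1093

0.1093


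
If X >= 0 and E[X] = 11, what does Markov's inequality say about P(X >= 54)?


Markov: P(X >= a) <= E[X]/a
P(X >= 54) <= 11/54

11/54


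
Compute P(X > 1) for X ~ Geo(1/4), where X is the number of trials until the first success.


P(X > 1) = P(first 1 trials all fail) = (1-p)^1 = (3/4)^1 = 3/4

3/4


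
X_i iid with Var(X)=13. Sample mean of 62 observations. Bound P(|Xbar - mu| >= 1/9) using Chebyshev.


Var(Xbar) = Var(X)/n = 13/62
Chebyshev: P(|Xbar-mu| >= 1/9) <= Var(Xbar)/(1/9)^2 = (13/62)/(1/81) = 1053/62
Bound exceeds 1, so trivial bound: 1

1


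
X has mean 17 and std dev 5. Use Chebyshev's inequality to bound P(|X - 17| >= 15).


k = 15/5 = 3
Chebyshev: P(|X-mu| >= k*sigma) <= 1/k^2 = 1/3^2 = 1/9

1/9


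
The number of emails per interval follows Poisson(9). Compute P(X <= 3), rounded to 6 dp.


P(X<=3) = e^(-9)*9^0/0! + e^(-9)*9^1/1! + e^(-9)*9^2/2! + e^(-9)*9^3/3!
≈ 0.0001234098 + 0.0011106882 + 0.0049980971 + 0.0149942912
= 0.0212264863
≈ 0.021226

0.021226


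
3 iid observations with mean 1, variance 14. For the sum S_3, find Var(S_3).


By independence, Var(S_n) = n*Var(X_1) = 3*14 = 42

42


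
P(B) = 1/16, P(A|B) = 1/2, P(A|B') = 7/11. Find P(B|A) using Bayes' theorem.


P(A) = P(A|B)P(B) + P(A|B')P(B') = 1/2*1/16 + 7/11*15/16 = 221/352
P(B|A) = P(A|B)P(B)/P(A) = (1/32)/(221/352) = 11/221

11/221


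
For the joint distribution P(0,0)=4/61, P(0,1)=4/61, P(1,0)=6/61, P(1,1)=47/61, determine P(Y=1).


P(Y=1) = P(0,1)+P(1,1) = 4/61 + 47/61 = 51/61

51/61


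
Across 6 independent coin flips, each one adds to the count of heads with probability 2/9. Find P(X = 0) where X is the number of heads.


P(X=0) = C(6,0) * p^0 * (1-p)^6
= 1 * 1 * 117649/531441
= 117649/531441

117649/531441


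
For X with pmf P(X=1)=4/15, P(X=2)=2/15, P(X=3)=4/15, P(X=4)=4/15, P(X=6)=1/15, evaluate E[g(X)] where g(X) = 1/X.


E[1/X] = sum(g(x)*P(x))
= 1*4/15 + 1/2*2/15 + 1/3*4/15 + 1/4*4/15 + 1/6*1/15
= 1/2

1/2


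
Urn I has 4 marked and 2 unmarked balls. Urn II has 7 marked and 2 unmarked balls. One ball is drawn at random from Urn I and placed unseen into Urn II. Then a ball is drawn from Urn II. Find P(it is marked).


P(transfer marked) = 4/6 = 2/3; P(transfer unmarked) = 1/3
If marked transferred: Urn II has 8 marked of 10, so P(marked|marked moved) = 4/5
If unmarked transferred: Urn II has 7 marked of 10, so P(marked|unmarked moved) = 7/10
By total probability: P(marked) = 2/3*4/5 + 1/3*7/10 = 23/30

23/30


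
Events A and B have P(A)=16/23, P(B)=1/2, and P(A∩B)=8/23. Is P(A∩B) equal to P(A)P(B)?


P(A)*P(B) = 16/23*1/2 = 8/23
P(A∩B) = 8/23, which equals P(A)P(B), so independent

Yes, A and B are independent


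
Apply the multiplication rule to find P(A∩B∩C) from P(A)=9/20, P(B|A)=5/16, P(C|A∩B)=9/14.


P(A∩B∩C) = P(A) * P(B|A) * P(C|A∩B)
= 9/20 * 5/16 * 9/14
= 9/64 * 9/14 = 81/896

81/896


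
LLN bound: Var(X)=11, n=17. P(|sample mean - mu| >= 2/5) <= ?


Var(Xbar) = Var(X)/n = 11/17
Chebyshev: P(|Xbar-mu| >= 2/5) <= Var(Xbar)/(2/5)^2 = (11/17)/(4/25) = 275/68
Bound exceeds 1, so trivial bound: 1

1


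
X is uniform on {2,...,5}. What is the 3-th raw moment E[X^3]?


E[X^3] = (1/4) * sum(x^3 for x=2..5)
= 224/4 = 56

56


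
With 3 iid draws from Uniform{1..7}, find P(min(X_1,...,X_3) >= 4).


P(min >= 4) = P(all X_i >= 4) = (P(X_1 >= 4))^3
= (4/7)^3 = 64/343

64/343


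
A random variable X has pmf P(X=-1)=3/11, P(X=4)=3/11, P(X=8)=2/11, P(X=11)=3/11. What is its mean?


E[X] = sum(x * P(x))
= -1*3/11 + 4*3/11 + 8*2/11 + 11*3/11
= 58/11

58/11


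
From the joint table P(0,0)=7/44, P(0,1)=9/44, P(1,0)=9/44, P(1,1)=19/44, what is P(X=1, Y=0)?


Read from table: P(X=1, Y=0) = 9/44

9/44


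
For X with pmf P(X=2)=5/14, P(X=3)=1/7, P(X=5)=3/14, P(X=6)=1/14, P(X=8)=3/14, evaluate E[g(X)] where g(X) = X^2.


E[X^2] = sum(g(x)*P(x))
= 4*5/14 + 9*1/7 + 25*3/14 + 36*1/14 + 64*3/14
= 341/14

341/14


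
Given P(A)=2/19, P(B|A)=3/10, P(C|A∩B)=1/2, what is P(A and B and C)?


P(A∩B∩C) = P(A) * P(B|A) * P(C|A∩B)
= 2/19 * 3/10 * 1/2
= 3/95 * 1/2 = 3/190

3/190


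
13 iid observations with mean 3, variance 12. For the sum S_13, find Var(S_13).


By independence, Var(S_n) = n*Var(X_1) = 13*12 = 156

156


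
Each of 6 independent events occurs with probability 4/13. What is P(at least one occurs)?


P(at least one) = 1 - P(none)
P(none) = (1 - 4/13)^6 = (9/13)^6 = 531441/4826809
P(at least one) = 1 - 531441/4826809 = 4295368/4826809

4295368/4826809


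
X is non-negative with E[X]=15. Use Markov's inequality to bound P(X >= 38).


Markov: P(X >= a) <= E[X]/a
P(X >= 38) <= 15/38

15/38


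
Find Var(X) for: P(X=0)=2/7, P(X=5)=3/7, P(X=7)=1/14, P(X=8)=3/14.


E[X] = 61/14, E[X^2] = 391/14
Var(X) = E[X^2] - (E[X])^2 = 391/14 - (61/14)^2 = 1753/196

1753/196


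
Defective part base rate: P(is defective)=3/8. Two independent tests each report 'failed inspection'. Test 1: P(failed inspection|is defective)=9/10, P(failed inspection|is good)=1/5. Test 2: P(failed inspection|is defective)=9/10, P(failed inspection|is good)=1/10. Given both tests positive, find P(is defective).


After test 1: P(+) = 9/10*3/8 + 1/5*5/8 = 37/80
P(B|+) = (27/80)/(37/80) = 27/37
After test 2 (use post1 as new prior): P(+) = 9/10*27/37 + 1/10*10/37 = 253/370
P(B|+,+) = (243/370)/(253/370) = 243/253

243/253


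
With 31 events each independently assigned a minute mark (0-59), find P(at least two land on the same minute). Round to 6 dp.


P(all different) = prod((60-i)/60 for i=0..30) = 0.000071
P(at least one match) = 1 - 0.000071 = 0.999929

0.999929


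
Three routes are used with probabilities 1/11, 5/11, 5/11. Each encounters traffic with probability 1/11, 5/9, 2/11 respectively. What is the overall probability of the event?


P(A) = P(A|B1)P(B1) + P(A|B2)P(B2) + P(A|B3)P(B3)
= 1/11*1/11 + 5/9*5/11 + 2/11*5/11
= 1/121 + 25/99 + 10/121 = 34/99

34/99


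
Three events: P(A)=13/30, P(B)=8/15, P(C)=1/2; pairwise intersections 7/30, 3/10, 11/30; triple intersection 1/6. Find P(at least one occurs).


P(A∪B∪C) = P(A)+P(B)+P(C) - P(AB)-P(AC)-P(BC) + P(ABC)
= 13/30+8/15+1/2 - 7/30-3/10-11/30 + 1/6
= 11/15

11/15


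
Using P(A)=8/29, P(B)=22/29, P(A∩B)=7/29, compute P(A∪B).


P(A∪B) = P(A) + P(B) - P(A∩B)
= 8/29 + 22/29 - 7/29 = 23/29

23/29


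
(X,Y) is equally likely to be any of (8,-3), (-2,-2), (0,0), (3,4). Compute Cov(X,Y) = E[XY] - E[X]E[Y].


E[X]=9/4, E[Y]=-1/4, E[XY]=-2
Cov(X,Y) = E[XY] - E[X]E[Y] = -2 - 9/4*-1/4 = -23/16

-23/16


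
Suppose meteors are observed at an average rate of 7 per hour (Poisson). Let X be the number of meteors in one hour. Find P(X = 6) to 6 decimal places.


P(X=6) = e^(-7) * 7^6 / 6!
≈ 0.0009118819656 * 117649 / 720
≈ 0.149003

0.149003


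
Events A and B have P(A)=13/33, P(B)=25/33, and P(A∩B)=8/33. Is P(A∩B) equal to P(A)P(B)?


P(A)*P(B) = 13/33*25/33 = 325/1089
P(A∩B) = 8/33 != 325/1089, so not independent

No, A and B are not independent
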